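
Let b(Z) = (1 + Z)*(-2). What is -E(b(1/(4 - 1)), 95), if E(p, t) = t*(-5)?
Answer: 475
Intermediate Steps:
b(Z) = -2 - 2*Z
E(p, t) = -5*t
-E(b(1/(4 - 1)), 95) = -(-5)*95 = -1*(-475) = 475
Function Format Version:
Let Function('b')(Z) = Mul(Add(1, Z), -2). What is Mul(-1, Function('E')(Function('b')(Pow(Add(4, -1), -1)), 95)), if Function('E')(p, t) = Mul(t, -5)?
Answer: 475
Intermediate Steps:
Function('b')(Z) = Add(-2, Mul(-2, Z))
Function('E')(p, t) = Mul(-5, t)
Mul(-1, Function('E')(Function('b')(Pow(Add(4, -1), -1)), 95)) = Mul(-1, Mul(-5, 95)) = Mul(-1, -475) = 475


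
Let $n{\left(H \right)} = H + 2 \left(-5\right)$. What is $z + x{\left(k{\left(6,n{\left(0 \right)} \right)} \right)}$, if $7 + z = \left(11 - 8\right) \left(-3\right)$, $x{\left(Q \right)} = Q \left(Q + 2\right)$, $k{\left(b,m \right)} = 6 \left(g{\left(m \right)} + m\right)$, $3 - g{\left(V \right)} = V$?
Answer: $344$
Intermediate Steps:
$n{\left(H \right)} = -10 + H$ ($n{\left(H \right)} = H - 10 = -10 + H$)
$g{\left(V \right)} = 3 - V$
$k{\left(b,m \right)} = 18$ ($k{\left(b,m \right)} = 6 \left(\left(3 - m\right) + m\right) = 6 \cdot 3 = 18$)
$x{\left(Q \right)} = Q \left(2 + Q\right)$
$z = -16$ ($z = -7 + \left(11 - 8\right) \left(-3\right) = -7 + 3 \left(-3\right) = -7 - 9 = -16$)
$z + x{\left(k{\left(6,n{\left(0 \right)} \right)} \right)} = -16 + 18 \left(2 + 18\right) = -16 + 18 \cdot 20 = -16 + 360 = 344$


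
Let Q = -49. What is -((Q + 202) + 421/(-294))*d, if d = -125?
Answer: 5570125/294 ≈ 18946.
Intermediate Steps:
-((Q + 202) + 421/(-294))*d = -((-49 + 202) + 421/(-294))*(-125) = -(153 + 421*(-1/294))*(-125) = -(153 - 421/294)*(-125) = -44561*(-125)/294 = -1*(-5570125/294) = 5570125/294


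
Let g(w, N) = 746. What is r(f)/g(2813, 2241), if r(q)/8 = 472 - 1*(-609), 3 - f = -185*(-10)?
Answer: 4324/373 ≈ 11.592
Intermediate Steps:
f = -1847 (f = 3 - (-185)*(-10) = 3 - 1*1850 = 3 - 1850 = -1847)
r(q) = 8648 (r(q) = 8*(472 - 1*(-609)) = 8*(472 + 609) = 8*1081 = 8648)
r(f)/g(2813, 2241) = 8648/746 = 8648*(1/746) = 4324/373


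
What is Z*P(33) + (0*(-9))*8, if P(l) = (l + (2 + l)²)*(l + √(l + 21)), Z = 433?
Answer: 17975562 + 1634142*√6 ≈ 2.1978e+7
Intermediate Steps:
P(l) = (l + (2 + l)²)*(l + √(21 + l))
Z*P(33) + (0*(-9))*8 = 433*(33² + 33*(2 + 33)² + 33*√(21 + 33) + (2 + 33)²*√(21 + 33)) + (0*(-9))*8 = 433*(1089 + 33*35² + 33*√54 + 35²*√54) + 0*8 = 433*(1089 + 33*1225 + 33*(3*√6) + 1225*(3*√6)) + 0 = 433*(1089 + 40425 + 99*√6 + 3675*√6) + 0 = 433*(41514 + 3774*√6) + 0 = (17975562 + 1634142*√6) + 0 = 17975562 + 1634142*√6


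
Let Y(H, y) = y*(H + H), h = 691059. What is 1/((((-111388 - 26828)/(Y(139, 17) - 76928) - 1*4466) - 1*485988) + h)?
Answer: 2777/557085401 ≈ 4.9849e-6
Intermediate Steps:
Y(H, y) = 2*H*y (Y(H, y) = y*(2*H) = 2*H*y)
1/((((-111388 - 26828)/(Y(139, 17) - 76928) - 1*4466) - 1*485988) + h) = 1/((((-111388 - 26828)/(2*139*17 - 76928) - 1*4466) - 1*485988) + 691059) = 1/(((-138216/(4726 - 76928) - 4466) - 485988) + 691059) = 1/(((-138216/(-72202) - 4466) - 485988) + 691059) = 1/(((-138216*(-1/72202) - 4466) - 485988) + 691059) = 1/(((5316/2777 - 4466) - 485988) + 691059) = 1/((-12396766/2777 - 485988) + 691059) = 1/(-1361985442/2777 + 691059) = 1/(557085401/2777) = 2777/557085401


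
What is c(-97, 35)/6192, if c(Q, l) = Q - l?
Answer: -11/516 ≈ -0.021318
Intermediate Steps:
c(-97, 35)/6192 = (-97 - 1*35)/6192 = (-97 - 35)*(1/6192) = -132*1/6192 = -11/516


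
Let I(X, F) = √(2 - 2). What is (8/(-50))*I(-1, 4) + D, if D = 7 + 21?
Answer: 28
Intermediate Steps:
D = 28
I(X, F) = 0 (I(X, F) = √0 = 0)
(8/(-50))*I(-1, 4) + D = (8/(-50))*0 + 28 = (8*(-1/50))*0 + 28 = -4/25*0 + 28 = 0 + 28 = 28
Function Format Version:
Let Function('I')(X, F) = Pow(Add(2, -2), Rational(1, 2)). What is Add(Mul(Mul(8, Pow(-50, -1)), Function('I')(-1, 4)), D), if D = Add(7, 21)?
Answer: 28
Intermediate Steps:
D = 28
Function('I')(X, F) = 0 (Function('I')(X, F) = Pow(0, Rational(1, 2)) = 0)
Add(Mul(Mul(8, Pow(-50, -1)), Function('I')(-1, 4)), D) = Add(Mul(Mul(8, Pow(-50, -1)), 0), 28) = Add(Mul(Mul(8, Rational(-1, 50)), 0), 28) = Add(Mul(Rational(-4, 25), 0), 28) = Add(0, 28) = 28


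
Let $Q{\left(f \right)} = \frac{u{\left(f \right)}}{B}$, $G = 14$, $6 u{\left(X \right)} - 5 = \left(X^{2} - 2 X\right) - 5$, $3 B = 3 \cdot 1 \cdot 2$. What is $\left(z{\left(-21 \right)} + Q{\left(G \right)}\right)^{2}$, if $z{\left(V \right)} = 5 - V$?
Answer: $1600$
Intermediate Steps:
$B = 2$ ($B = \frac{3 \cdot 1 \cdot 2}{3} = \frac{3 \cdot 2}{3} = \frac{1}{3} \cdot 6 = 2$)
$u{\left(X \right)} = - \frac{X}{3} + \frac{X^{2}}{6}$ ($u{\left(X \right)} = \frac{5}{6} + \frac{\left(X^{2} - 2 X\right) - 5}{6} = \frac{5}{6} + \frac{-5 + X^{2} - 2 X}{6} = \frac{5}{6} - \left(\frac{5}{6} - \frac{X^{2}}{6} + \frac{X}{3}\right) = - \frac{X}{3} + \frac{X^{2}}{6}$)
$Q{\left(f \right)} = \frac{f \left(-2 + f\right)}{12}$ ($Q{\left(f \right)} = \frac{\frac{1}{6} f \left(-2 + f\right)}{2} = \frac{f \left(-2 + f\right)}{6} \cdot \frac{1}{2} = \frac{f \left(-2 + f\right)}{12}$)
$\left(z{\left(-21 \right)} + Q{\left(G \right)}\right)^{2} = \left(\left(5 - -21\right) + \frac{1}{12} \cdot 14 \left(-2 + 14\right)\right)^{2} = \left(\left(5 + 21\right) + \frac{1}{12} \cdot 14 \cdot 12\right)^{2} = \left(26 + 14\right)^{2} = 40^{2} = 1600$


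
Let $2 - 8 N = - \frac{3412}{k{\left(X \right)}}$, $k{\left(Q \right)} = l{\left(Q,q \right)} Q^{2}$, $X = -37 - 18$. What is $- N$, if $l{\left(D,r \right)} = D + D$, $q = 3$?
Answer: $- \frac{82761}{332750} \approx -0.24872$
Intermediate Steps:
$l{\left(D,r \right)} = 2 D$
$X = -55$ ($X = -37 - 18 = -55$)
$k{\left(Q \right)} = 2 Q^{3}$ ($k{\left(Q \right)} = 2 Q Q^{2} = 2 Q^{3}$)
$N = \frac{82761}{332750}$ ($N = \frac{1}{4} - \frac{\left(-3412\right) \frac{1}{2 \left(-55\right)^{3}}}{8} = \frac{1}{4} - \frac{\left(-3412\right) \frac{1}{2 \left(-166375\right)}}{8} = \frac{1}{4} - \frac{\left(-3412\right) \frac{1}{-332750}}{8} = \frac{1}{4} - \frac{\left(-3412\right) \left(- \frac{1}{332750}\right)}{8} = \frac{1}{4} - \frac{853}{665500} = \frac{82761}{332750} \approx 0.24872$)
$- N = \left(-1\right) \frac{82761}{332750} = - \frac{82761}{332750}$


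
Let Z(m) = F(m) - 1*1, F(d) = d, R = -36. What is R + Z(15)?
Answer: -22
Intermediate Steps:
Z(m) = -1 + m (Z(m) = m - 1*1 = m - 1 = -1 + m)
R + Z(15) = -36 + (-1 + 15) = -36 + 14 = -22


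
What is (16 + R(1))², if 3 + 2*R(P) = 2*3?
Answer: 1225/4 ≈ 306.25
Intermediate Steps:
R(P) = 3/2 (R(P) = -3/2 + (2*3)/2 = -3/2 + (½)*6 = -3/2 + 3 = 3/2)
(16 + R(1))² = (16 + 3/2)² = (35/2)² = 1225/4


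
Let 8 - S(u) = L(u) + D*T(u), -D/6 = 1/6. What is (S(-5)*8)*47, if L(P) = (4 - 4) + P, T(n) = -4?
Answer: 3384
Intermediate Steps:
L(P) = P (L(P) = 0 + P = P)
D = -1 (D = -6/6 = -6*⅙ = -1)
S(u) = 4 - u (S(u) = 8 - (u - 1*(-4)) = 8 - (u + 4) = 8 - (4 + u) = 8 + (-4 - u) = 4 - u)
(S(-5)*8)*47 = ((4 - 1*(-5))*8)*47 = ((4 + 5)*8)*47 = (9*8)*47 = 72*47 = 3384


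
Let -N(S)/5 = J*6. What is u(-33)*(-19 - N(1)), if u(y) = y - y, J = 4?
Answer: 0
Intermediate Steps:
u(y) = 0
N(S) = -120 (N(S) = -20*6 = -5*24 = -120)
u(-33)*(-19 - N(1)) = 0*(-19 - 1*(-120)) = 0*(-19 + 120) = 0*101 = 0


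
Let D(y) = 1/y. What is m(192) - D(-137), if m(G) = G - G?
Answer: 1/137 ≈ 0.0072993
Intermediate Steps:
m(G) = 0
m(192) - D(-137) = 0 - 1/(-137) = 0 - 1*(-1/137) = 0 + 1/137 = 1/137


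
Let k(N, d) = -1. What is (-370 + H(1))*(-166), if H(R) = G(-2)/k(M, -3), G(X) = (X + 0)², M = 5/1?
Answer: 62084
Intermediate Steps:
M = 5 (M = 5*1 = 5)
G(X) = X²
H(R) = -4 (H(R) = (-2)²/(-1) = 4*(-1) = -4)
(-370 + H(1))*(-166) = (-370 - 4)*(-166) = -374*(-166) = 62084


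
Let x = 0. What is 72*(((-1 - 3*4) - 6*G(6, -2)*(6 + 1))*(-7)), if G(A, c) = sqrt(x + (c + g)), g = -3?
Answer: 6552 + 21168*I*sqrt(5) ≈ 6552.0 + 47333.0*I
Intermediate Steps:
G(A, c) = sqrt(-3 + c) (G(A, c) = sqrt(0 + (c - 3)) = sqrt(0 + (-3 + c)) = sqrt(-3 + c))
72*(((-1 - 3*4) - 6*G(6, -2)*(6 + 1))*(-7)) = 72*(((-1 - 3*4) - 6*sqrt(-3 - 2)*(6 + 1))*(-7)) = 72*(((-1 - 12) - 6*sqrt(-5)*7)*(-7)) = 72*((-13 - 6*(I*sqrt(5))*7)*(-7)) = 72*((-13 - 6*I*sqrt(5)*7)*(-7)) = 72*((-13 - 42*I*sqrt(5))*(-7)) = 72*(91 + 294*I*sqrt(5)) = 6552 + 21168*I*sqrt(5)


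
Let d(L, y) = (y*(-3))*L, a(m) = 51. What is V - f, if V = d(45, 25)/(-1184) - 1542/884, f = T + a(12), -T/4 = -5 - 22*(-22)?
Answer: 488292803/261664 ≈ 1866.1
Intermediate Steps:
T = -1916 (T = -4*(-5 - 22*(-22)) = -4*(-5 + 484) = -4*479 = -1916)
d(L, y) = -3*L*y (d(L, y) = (-3*y)*L = -3*L*y)
f = -1865 (f = -1916 + 51 = -1865)
V = 289443/261664 (V = -3*45*25/(-1184) - 1542/884 = -3375*(-1/1184) - 1542*1/884 = 3375/1184 - 771/442 = 289443/261664 ≈ 1.1062)
V - f = 289443/261664 - 1*(-1865) = 289443/261664 + 1865 = 488292803/261664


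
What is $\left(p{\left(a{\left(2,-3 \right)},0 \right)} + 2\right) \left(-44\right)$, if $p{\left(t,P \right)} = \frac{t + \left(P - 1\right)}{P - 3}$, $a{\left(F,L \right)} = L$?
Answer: $- \frac{440}{3} \approx -146.67$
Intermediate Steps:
$p{\left(t,P \right)} = \frac{-1 + P + t}{-3 + P}$ ($p{\left(t,P \right)} = \frac{t + \left(-1 + P\right)}{-3 + P} = \frac{-1 + P + t}{-3 + P}$)
$\left(p{\left(a{\left(2,-3 \right)},0 \right)} + 2\right) \left(-44\right) = \left(\frac{-1 + 0 - 3}{-3 + 0} + 2\right) \left(-44\right) = \left(\frac{1}{-3} \left(-4\right) + 2\right) \left(-44\right) = \left(\left(- \frac{1}{3}\right) \left(-4\right) + 2\right) \left(-44\right) = \left(\frac{4}{3} + 2\right) \left(-44\right) = \frac{10}{3} \left(-44\right) = - \frac{440}{3}$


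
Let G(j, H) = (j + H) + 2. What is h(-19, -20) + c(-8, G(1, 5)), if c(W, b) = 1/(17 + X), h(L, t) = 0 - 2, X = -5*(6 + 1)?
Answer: -37/18 ≈ -2.0556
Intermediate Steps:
X = -35 (X = -5*7 = -35)
h(L, t) = -2
G(j, H) = 2 + H + j (G(j, H) = (H + j) + 2 = 2 + H + j)
c(W, b) = -1/18 (c(W, b) = 1/(17 - 35) = 1/(-18) = -1/18)
h(-19, -20) + c(-8, G(1, 5)) = -2 - 1/18 = -37/18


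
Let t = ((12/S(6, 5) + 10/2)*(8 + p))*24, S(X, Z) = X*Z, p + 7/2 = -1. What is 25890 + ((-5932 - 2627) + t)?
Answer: 88923/5 ≈ 17785.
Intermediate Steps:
p = -9/2 (p = -7/2 - 1 = -9/2 ≈ -4.5000)
t = 2268/5 (t = ((12/((6*5)) + 10/2)*(8 - 9/2))*24 = ((12/30 + 10*(½))*(7/2))*24 = ((12*(1/30) + 5)*(7/2))*24 = ((⅖ + 5)*(7/2))*24 = ((27/5)*(7/2))*24 = (189/10)*24 = 2268/5 ≈ 453.60)
25890 + ((-5932 - 2627) + t) = 25890 + ((-5932 - 2627) + 2268/5) = 25890 + (-8559 + 2268/5) = 25890 - 40527/5 = 88923/5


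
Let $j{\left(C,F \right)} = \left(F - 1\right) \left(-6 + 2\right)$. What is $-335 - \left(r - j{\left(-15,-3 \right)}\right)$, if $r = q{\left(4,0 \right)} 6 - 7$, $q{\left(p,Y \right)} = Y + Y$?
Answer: $-312$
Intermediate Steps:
$j{\left(C,F \right)} = 4 - 4 F$ ($j{\left(C,F \right)} = \left(-1 + F\right) \left(-4\right) = 4 - 4 F$)
$q{\left(p,Y \right)} = 2 Y$
$r = -7$ ($r = 2 \cdot 0 \cdot 6 - 7 = 0 \cdot 6 - 7 = 0 - 7 = -7$)
$-335 - \left(r - j{\left(-15,-3 \right)}\right) = -335 - \left(-7 - \left(4 - -12\right)\right) = -335 - \left(-7 - \left(4 + 12\right)\right) = -335 - \left(-7 - 16\right) = -335 - -23 = -335 + 23 = -312$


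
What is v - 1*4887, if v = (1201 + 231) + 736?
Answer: -2719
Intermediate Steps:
v = 2168 (v = 1432 + 736 = 2168)
v - 1*4887 = 2168 - 1*4887 = 2168 - 4887 = -2719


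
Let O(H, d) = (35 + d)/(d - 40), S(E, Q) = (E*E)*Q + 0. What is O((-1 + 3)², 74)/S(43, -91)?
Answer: -109/5720806 ≈ -1.9053e-5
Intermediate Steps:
S(E, Q) = Q*E² (S(E, Q) = E²*Q + 0 = Q*E² + 0 = Q*E²)
O(H, d) = (35 + d)/(-40 + d)
O((-1 + 3)², 74)/S(43, -91) = ((35 + 74)/(-40 + 74))/((-91*43²)) = (109/34)/((-91*1849)) = ((1/34)*109)/(-168259) = (109/34)*(-1/168259) = -109/5720806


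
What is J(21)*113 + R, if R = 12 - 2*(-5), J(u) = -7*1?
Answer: -769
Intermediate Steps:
J(u) = -7
R = 22 (R = 12 + 10 = 22)
J(21)*113 + R = -7*113 + 22 = -791 + 22 = -769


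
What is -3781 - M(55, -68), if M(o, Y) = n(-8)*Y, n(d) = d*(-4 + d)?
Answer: 2747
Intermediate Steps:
M(o, Y) = 96*Y (M(o, Y) = (-8*(-4 - 8))*Y = (-8*(-12))*Y = 96*Y)
-3781 - M(55, -68) = -3781 - 96*(-68) = -3781 - 1*(-6528) = -3781 + 6528 = 2747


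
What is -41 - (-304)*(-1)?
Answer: -345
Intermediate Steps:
-41 - (-304)*(-1) = -41 - 38*8 = -41 - 304 = -345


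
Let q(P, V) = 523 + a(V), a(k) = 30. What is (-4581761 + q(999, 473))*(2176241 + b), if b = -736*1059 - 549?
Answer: -6396594131744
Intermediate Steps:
b = -779973 (b = -779424 - 549 = -779973)
q(P, V) = 553 (q(P, V) = 523 + 30 = 553)
(-4581761 + q(999, 473))*(2176241 + b) = (-4581761 + 553)*(2176241 - 779973) = -4581208*1396268 = -6396594131744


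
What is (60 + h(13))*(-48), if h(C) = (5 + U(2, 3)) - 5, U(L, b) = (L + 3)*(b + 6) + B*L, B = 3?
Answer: -5328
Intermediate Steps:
U(L, b) = 3*L + (3 + L)*(6 + b) (U(L, b) = (L + 3)*(b + 6) + 3*L = (3 + L)*(6 + b) + 3*L = 3*L + (3 + L)*(6 + b))
h(C) = 51 (h(C) = (5 + (18 + 3*3 + 9*2 + 2*3)) - 5 = (5 + (18 + 9 + 18 + 6)) - 5 = (5 + 51) - 5 = 56 - 5 = 51)
(60 + h(13))*(-48) = (60 + 51)*(-48) = 111*(-48) = -5328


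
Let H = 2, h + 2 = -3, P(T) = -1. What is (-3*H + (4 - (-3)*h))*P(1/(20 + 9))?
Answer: 17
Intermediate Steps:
h = -5 (h = -2 - 3 = -5)
(-3*H + (4 - (-3)*h))*P(1/(20 + 9)) = (-3*2 + (4 - (-3)*(-5)))*(-1) = (-6 + (4 - 3*5))*(-1) = (-6 + (4 - 15))*(-1) = (-6 - 11)*(-1) = -17*(-1) = 17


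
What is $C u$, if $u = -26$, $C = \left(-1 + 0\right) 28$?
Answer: $728$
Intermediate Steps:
$C = -28$ ($C = \left(-1\right) 28 = -28$)
$C u = \left(-28\right) \left(-26\right) = 728$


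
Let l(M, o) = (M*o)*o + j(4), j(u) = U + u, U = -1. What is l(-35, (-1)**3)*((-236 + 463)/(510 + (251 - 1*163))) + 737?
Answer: 216731/299 ≈ 724.85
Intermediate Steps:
j(u) = -1 + u
l(M, o) = 3 + M*o**2 (l(M, o) = (M*o)*o + (-1 + 4) = M*o**2 + 3 = 3 + M*o**2)
l(-35, (-1)**3)*((-236 + 463)/(510 + (251 - 1*163))) + 737 = (3 - 35*((-1)**3)**2)*((-236 + 463)/(510 + (251 - 1*163))) + 737 = (3 - 35*(-1)**2)*(227/(510 + (251 - 163))) + 737 = (3 - 35*1)*(227/(510 + 88)) + 737 = (3 - 35)*(227/598) + 737 = -7264/598 + 737 = -32*227/598 + 737 = -3632/299 + 737 = 216731/299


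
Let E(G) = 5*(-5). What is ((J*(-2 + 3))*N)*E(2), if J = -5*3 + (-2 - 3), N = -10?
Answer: -5000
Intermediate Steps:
E(G) = -25
J = -20 (J = -15 - 5 = -20)
((J*(-2 + 3))*N)*E(2) = (-20*(-2 + 3)*(-10))*(-25) = (-20*1*(-10))*(-25) = -20*(-10)*(-25) = 200*(-25) = -5000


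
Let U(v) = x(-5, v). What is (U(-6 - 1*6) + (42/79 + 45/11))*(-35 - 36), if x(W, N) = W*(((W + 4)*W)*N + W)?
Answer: -20337382/869 ≈ -23403.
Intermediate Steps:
x(W, N) = W*(W + N*W*(4 + W)) (x(W, N) = W*(((4 + W)*W)*N + W) = W*((W*(4 + W))*N + W) = W*(N*W*(4 + W) + W) = W*(W + N*W*(4 + W)))
U(v) = 25 - 25*v (U(v) = (-5)²*(1 + 4*v + v*(-5)) = 25*(1 + 4*v - 5*v) = 25*(1 - v) = 25 - 25*v)
(U(-6 - 1*6) + (42/79 + 45/11))*(-35 - 36) = ((25 - 25*(-6 - 1*6)) + (42/79 + 45/11))*(-35 - 36) = ((25 - 25*(-6 - 6)) + (42*(1/79) + 45*(1/11)))*(-71) = ((25 - 25*(-12)) + (42/79 + 45/11))*(-71) = ((25 + 300) + 4017/869)*(-71) = (325 + 4017/869)*(-71) = (286442/869)*(-71) = -20337382/869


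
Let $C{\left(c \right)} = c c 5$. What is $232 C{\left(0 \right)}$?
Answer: $0$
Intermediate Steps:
$C{\left(c \right)} = 5 c^{2}$ ($C{\left(c \right)} = c^{2} \cdot 5 = 5 c^{2}$)
$232 C{\left(0 \right)} = 232 \cdot 5 \cdot 0^{2} = 232 \cdot 5 \cdot 0 = 232 \cdot 0 = 0$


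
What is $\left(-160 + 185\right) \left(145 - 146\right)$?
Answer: $-25$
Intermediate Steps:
$\left(-160 + 185\right) \left(145 - 146\right) = 25 \left(145 - 146\right) = 25 \left(-1\right) = -25$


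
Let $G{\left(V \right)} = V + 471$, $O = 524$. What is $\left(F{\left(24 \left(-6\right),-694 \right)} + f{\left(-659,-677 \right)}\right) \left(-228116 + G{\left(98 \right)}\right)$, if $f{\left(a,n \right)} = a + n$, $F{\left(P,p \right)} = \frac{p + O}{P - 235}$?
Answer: $\frac{115178375178}{379} \approx 3.039 \cdot 10^{8}$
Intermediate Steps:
$F{\left(P,p \right)} = \frac{524 + p}{-235 + P}$ ($F{\left(P,p \right)} = \frac{p + 524}{P - 235} = \frac{524 + p}{-235 + P}$)
$G{\left(V \right)} = 471 + V$
$\left(F{\left(24 \left(-6\right),-694 \right)} + f{\left(-659,-677 \right)}\right) \left(-228116 + G{\left(98 \right)}\right) = \left(\frac{524 - 694}{-235 + 24 \left(-6\right)} - 1336\right) \left(-228116 + \left(471 + 98\right)\right) = \left(\frac{1}{-235 - 144} \left(-170\right) - 1336\right) \left(-228116 + 569\right) = \left(\frac{1}{-379} \left(-170\right) - 1336\right) \left(-227547\right) = \left(\left(- \frac{1}{379}\right) \left(-170\right) - 1336\right) \left(-227547\right) = \left(\frac{170}{379} - 1336\right) \left(-227547\right) = \left(- \frac{506174}{379}\right) \left(-227547\right) = \frac{115178375178}{379}$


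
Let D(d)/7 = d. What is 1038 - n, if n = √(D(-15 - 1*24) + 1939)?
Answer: 1038 - 7*√34 ≈ 997.18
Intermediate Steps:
D(d) = 7*d
n = 7*√34 (n = √(7*(-15 - 1*24) + 1939) = √(7*(-15 - 24) + 1939) = √(7*(-39) + 1939) = √(-273 + 1939) = √1666 = 7*√34 ≈ 40.817)
1038 - n = 1038 - 7*√34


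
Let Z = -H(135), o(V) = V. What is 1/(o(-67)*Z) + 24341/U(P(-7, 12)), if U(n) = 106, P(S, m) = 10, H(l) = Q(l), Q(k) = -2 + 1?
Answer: 1630741/7102 ≈ 229.62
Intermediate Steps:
Q(k) = -1
H(l) = -1
Z = 1 (Z = -1*(-1) = 1)
1/(o(-67)*Z) + 24341/U(P(-7, 12)) = 1/(-67*1) + 24341/106 = -1/67*1 + 24341*(1/106) = -1/67 + 24341/106 = 1630741/7102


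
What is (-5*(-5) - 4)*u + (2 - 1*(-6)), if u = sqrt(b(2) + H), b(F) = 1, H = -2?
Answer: 8 + 21*I ≈ 8.0 + 21.0*I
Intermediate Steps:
u = I (u = sqrt(1 - 2) = sqrt(-1) = I ≈ 1.0*I)
(-5*(-5) - 4)*u + (2 - 1*(-6)) = (-5*(-5) - 4)*I + (2 - 1*(-6)) = (25 - 4)*I + (2 + 6) = 21*I + 8 = 8 + 21*I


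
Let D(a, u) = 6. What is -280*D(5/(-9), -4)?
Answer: -1680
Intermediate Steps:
-280*D(5/(-9), -4) = -280*6 = -1680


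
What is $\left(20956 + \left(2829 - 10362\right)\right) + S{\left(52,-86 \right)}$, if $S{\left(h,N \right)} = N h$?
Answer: $8951$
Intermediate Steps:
$\left(20956 + \left(2829 - 10362\right)\right) + S{\left(52,-86 \right)} = \left(20956 + \left(2829 - 10362\right)\right) - 4472 = \left(20956 - 7533\right) - 4472 = 13423 - 4472 = 8951$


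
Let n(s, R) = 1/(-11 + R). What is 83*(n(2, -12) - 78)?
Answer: -148985/23 ≈ -6477.6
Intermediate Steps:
83*(n(2, -12) - 78) = 83*(1/(-11 - 12) - 78) = 83*(1/(-23) - 78) = 83*(-1/23 - 78) = 83*(-1795/23) = -148985/23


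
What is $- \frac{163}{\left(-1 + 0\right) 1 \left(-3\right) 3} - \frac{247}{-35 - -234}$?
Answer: $- \frac{34660}{1791} \approx -19.352$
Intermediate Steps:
$- \frac{163}{\left(-1 + 0\right) 1 \left(-3\right) 3} - \frac{247}{-35 - -234} = - \frac{163}{\left(-1\right) 1 \left(-3\right) 3} - \frac{247}{-35 + 234} = - \frac{163}{\left(-1\right) \left(-3\right) 3} - \frac{247}{199} = - \frac{163}{3 \cdot 3} - \frac{247}{199} = - \frac{163}{9} - \frac{247}{199} = - \frac{34660}{1791}$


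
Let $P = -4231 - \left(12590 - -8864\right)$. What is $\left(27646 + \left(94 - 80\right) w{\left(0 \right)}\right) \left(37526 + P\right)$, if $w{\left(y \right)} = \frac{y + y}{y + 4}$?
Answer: $327356286$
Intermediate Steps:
$w{\left(y \right)} = \frac{2 y}{4 + y}$
$P = -25685$ ($P = -4231 - \left(12590 + 8864\right) = -4231 - 21454 = -25685$)
$\left(27646 + \left(94 - 80\right) w{\left(0 \right)}\right) \left(37526 + P\right) = \left(27646 + \left(94 - 80\right) 2 \cdot 0 \frac{1}{4 + 0}\right) \left(37526 - 25685\right) = \left(27646 + 14 \cdot 2 \cdot 0 \cdot \frac{1}{4}\right) 11841 = \left(27646 + 14 \cdot 0\right) 11841 = \left(27646 + 0\right) 11841 = 27646 \cdot 11841 = 327356286$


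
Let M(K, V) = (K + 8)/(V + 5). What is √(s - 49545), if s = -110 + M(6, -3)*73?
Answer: 2*I*√12286 ≈ 221.68*I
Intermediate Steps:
M(K, V) = (8 + K)/(5 + V)
s = 401 (s = -110 + ((8 + 6)/(5 - 3))*73 = -110 + (14/2)*73 = -110 + ((½)*14)*73 = -110 + 7*73 = -110 + 511 = 401)
√(s - 49545) = √(401 - 49545) = √(-49144) = 2*I*√12286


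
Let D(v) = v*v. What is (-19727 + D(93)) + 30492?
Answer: 19414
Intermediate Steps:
D(v) = v²
(-19727 + D(93)) + 30492 = (-19727 + 93²) + 30492 = (-19727 + 8649) + 30492 = -11078 + 30492 = 19414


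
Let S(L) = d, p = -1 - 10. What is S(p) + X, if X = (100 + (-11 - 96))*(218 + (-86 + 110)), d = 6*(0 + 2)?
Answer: -1682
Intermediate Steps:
p = -11
d = 12 (d = 6*2 = 12)
S(L) = 12
X = -1694 (X = (100 - 107)*(218 + 24) = -7*242 = -1694)
S(p) + X = 12 - 1694 = -1682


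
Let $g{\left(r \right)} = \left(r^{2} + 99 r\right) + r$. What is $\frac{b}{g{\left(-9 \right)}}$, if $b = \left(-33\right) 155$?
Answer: $\frac{1705}{273} \approx 6.2454$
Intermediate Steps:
$b = -5115$
$g{\left(r \right)} = r^{2} + 100 r$
$\frac{b}{g{\left(-9 \right)}} = - \frac{5115}{\left(-9\right) \left(100 - 9\right)} = - \frac{5115}{\left(-9\right) 91} = - \frac{5115}{-819} = \left(-5115\right) \left(- \frac{1}{819}\right) = \frac{1705}{273}$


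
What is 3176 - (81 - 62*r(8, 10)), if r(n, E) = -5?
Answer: 2785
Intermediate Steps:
3176 - (81 - 62*r(8, 10)) = 3176 - (81 - 62*(-5)) = 3176 - (81 + 310) = 3176 - 1*391 = 3176 - 391 = 2785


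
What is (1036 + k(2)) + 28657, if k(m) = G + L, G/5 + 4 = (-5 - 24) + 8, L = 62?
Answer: 29630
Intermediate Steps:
G = -125 (G = -20 + 5*((-5 - 24) + 8) = -20 + 5*(-29 + 8) = -20 + 5*(-21) = -20 - 105 = -125)
k(m) = -63 (k(m) = -125 + 62 = -63)
(1036 + k(2)) + 28657 = (1036 - 63) + 28657 = 973 + 28657 = 29630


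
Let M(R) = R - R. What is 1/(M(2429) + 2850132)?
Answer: 1/2850132 ≈ 3.5086e-7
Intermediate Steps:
M(R) = 0
1/(M(2429) + 2850132) = 1/(0 + 2850132) = 1/2850132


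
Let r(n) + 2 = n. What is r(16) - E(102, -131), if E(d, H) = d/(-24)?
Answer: 73/4 ≈ 18.250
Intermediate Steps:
E(d, H) = -d/24 (E(d, H) = d*(-1/24) = -d/24)
r(n) = -2 + n
r(16) - E(102, -131) = (-2 + 16) - (-1)*102/24 = 14 - 1*(-17/4) = 14 + 17/4 = 73/4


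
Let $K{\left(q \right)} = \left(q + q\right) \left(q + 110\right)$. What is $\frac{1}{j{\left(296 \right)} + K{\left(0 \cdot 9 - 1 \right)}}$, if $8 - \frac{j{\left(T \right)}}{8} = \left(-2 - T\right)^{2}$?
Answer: $- \frac{1}{710586} \approx -1.4073 \cdot 10^{-6}$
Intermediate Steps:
$j{\left(T \right)} = 64 - 8 \left(-2 - T\right)^{2}$
$K{\left(q \right)} = 2 q \left(110 + q\right)$
$\frac{1}{j{\left(296 \right)} + K{\left(0 \cdot 9 - 1 \right)}} = \frac{1}{\left(64 - 8 \left(2 + 296\right)^{2}\right) + 2 \left(0 \cdot 9 - 1\right) \left(110 + \left(0 \cdot 9 - 1\right)\right)} = \frac{1}{\left(64 - 8 \cdot 298^{2}\right) + 2 \left(0 - 1\right) \left(110 + \left(0 - 1\right)\right)} = \frac{1}{\left(64 - 710432\right) + 2 \left(-1\right) \left(110 - 1\right)} = \frac{1}{\left(64 - 710432\right) + 2 \left(-1\right) 109} = \frac{1}{-710368 - 218} = \frac{1}{-710586} = - \frac{1}{710586}$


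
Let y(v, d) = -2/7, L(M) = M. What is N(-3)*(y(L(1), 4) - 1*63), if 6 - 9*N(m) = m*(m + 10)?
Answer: -1329/7 ≈ -189.86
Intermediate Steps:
N(m) = ⅔ - m*(10 + m)/9 (N(m) = ⅔ - m*(m + 10)/9 = ⅔ - m*(10 + m)/9)
y(v, d) = -2/7 (y(v, d) = -2*⅐ = -2/7)
N(-3)*(y(L(1), 4) - 1*63) = (⅔ - 10/9*(-3) - ⅑*(-3)²)*(-2/7 - 1*63) = (⅔ + 10/3 - ⅑*9)*(-2/7 - 63) = (⅔ + 10/3 - 1)*(-443/7) = 3*(-443/7) = -1329/7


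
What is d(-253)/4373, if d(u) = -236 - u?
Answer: 17/4373 ≈ 0.0038875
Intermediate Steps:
d(-253)/4373 = (-236 - 1*(-253))/4373 = (-236 + 253)*(1/4373) = 17*(1/4373) = 17/4373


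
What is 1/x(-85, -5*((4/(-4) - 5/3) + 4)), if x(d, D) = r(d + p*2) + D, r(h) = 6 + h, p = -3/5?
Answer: -15/1303 ≈ -0.011512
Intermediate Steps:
p = -3/5 (p = -3*1/5 = -3/5 ≈ -0.60000)
x(d, D) = 24/5 + D + d (x(d, D) = (6 + (d - 3/5*2)) + D = (6 + (d - 6/5)) + D = (6 + (-6/5 + d)) + D = (24/5 + d) + D = 24/5 + D + d)
1/x(-85, -5*((4/(-4) - 5/3) + 4)) = 1/(24/5 - 5*((4/(-4) - 5/3) + 4) - 85) = 1/(24/5 - 5*((4*(-1/4) - 5*1/3) + 4) - 85) = 1/(24/5 - 5*((-1 - 5/3) + 4) - 85) = 1/(24/5 - 5*(-8/3 + 4) - 85) = 1/(24/5 - 5*4/3 - 85) = 1/(24/5 - 20/3 - 85) = 1/(-1303/15) = -15/1303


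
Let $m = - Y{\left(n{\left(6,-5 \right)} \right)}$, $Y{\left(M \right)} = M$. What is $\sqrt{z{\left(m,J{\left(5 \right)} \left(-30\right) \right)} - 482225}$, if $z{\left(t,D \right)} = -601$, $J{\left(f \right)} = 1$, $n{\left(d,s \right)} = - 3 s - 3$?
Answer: $i \sqrt{482826} \approx 694.86 i$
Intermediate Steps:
$n{\left(d,s \right)} = -3 - 3 s$
$m = -12$ ($m = - (-3 - -15) = - (-3 + 15) = \left(-1\right) 12 = -12$)
$\sqrt{z{\left(m,J{\left(5 \right)} \left(-30\right) \right)} - 482225} = \sqrt{-601 - 482225} = \sqrt{-482826} = i \sqrt{482826}$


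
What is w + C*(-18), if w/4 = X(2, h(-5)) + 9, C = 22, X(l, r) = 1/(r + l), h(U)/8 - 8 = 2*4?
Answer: -23398/65 ≈ -359.97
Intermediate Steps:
h(U) = 128 (h(U) = 64 + 8*(2*4) = 64 + 8*8 = 64 + 64 = 128)
X(l, r) = 1/(l + r)
w = 2342/65 (w = 4*(1/(2 + 128) + 9) = 4*(1/130 + 9) = 4*(1171/130) = 2342/65 ≈ 36.031)
w + C*(-18) = 2342/65 + 22*(-18) = 2342/65 - 396 = -23398/65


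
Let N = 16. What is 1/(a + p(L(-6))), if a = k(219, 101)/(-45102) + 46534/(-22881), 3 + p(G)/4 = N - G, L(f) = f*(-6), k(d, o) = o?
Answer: -114664318/10782571417 ≈ -0.010634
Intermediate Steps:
L(f) = -6*f
p(G) = 52 - 4*G (p(G) = -12 + 4*(16 - G) = -12 + (64 - 4*G) = 52 - 4*G)
a = -233454161/114664318 (a = 101/(-45102) + 46534/(-22881) = 101*(-1/45102) + 46534*(-1/22881) = -101/45102 - 46534/22881 = -233454161/114664318 ≈ -2.0360)
1/(a + p(L(-6))) = 1/(-233454161/114664318 + (52 - (-24)*(-6))) = 1/(-233454161/114664318 + (52 - 4*36)) = 1/(-233454161/114664318 + (52 - 144)) = 1/(-233454161/114664318 - 92) = 1/(-10782571417/114664318) = -114664318/10782571417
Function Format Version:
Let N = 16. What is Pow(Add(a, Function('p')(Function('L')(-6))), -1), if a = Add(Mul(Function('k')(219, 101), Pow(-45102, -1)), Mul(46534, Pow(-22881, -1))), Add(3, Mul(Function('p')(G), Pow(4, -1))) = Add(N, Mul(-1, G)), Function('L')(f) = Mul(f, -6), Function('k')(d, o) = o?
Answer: Rational(-114664318, 10782571417) ≈ -0.010634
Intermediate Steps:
Function('L')(f) = Mul(-6, f)
Function('p')(G) = Add(52, Mul(-4, G)) (Function('p')(G) = Add(-12, Mul(4, Add(16, Mul(-1, G)))) = Add(-12, Add(64, Mul(-4, G))) = Add(52, Mul(-4, G)))
a = Rational(-233454161, 114664318) (a = Add(Mul(101, Pow(-45102, -1)), Mul(46534, Pow(-22881, -1))) = Add(Mul(101, Rational(-1, 45102)), Mul(46534, Rational(-1, 22881))) = Add(Rational(-101, 45102), Rational(-46534, 22881)) = Rational(-233454161, 114664318) ≈ -2.0360)
Pow(Add(a, Function('p')(Function('L')(-6))), -1) = Pow(Add(Rational(-233454161, 114664318), Add(52, Mul(-4, Mul(-6, -6)))), -1) = Pow(Add(Rational(-233454161, 114664318), Add(52, Mul(-4, 36))), -1) = Pow(Add(Rational(-233454161, 114664318), Add(52, -144)), -1) = Pow(Add(Rational(-233454161, 114664318), -92), -1) = Pow(Rational(-10782571417, 114664318), -1) = Rational(-114664318, 10782571417)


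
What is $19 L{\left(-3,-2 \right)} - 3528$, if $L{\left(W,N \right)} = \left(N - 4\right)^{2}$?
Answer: $-2844$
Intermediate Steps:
$L{\left(W,N \right)} = \left(-4 + N\right)^{2}$
$19 L{\left(-3,-2 \right)} - 3528 = 19 \left(-4 - 2\right)^{2} - 3528 = 19 \left(-6\right)^{2} - 3528 = 19 \cdot 36 - 3528 = 684 - 3528 = -2844$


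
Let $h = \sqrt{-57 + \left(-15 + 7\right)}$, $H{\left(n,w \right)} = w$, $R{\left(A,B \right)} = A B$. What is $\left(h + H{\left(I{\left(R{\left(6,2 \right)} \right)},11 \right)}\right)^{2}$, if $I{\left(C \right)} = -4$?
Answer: $\left(11 + i \sqrt{65}\right)^{2} \approx 56.0 + 177.37 i$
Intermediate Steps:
$h = i \sqrt{65}$ ($h = \sqrt{-57 - 8} = \sqrt{-65} = i \sqrt{65} \approx 8.0623 i$)
$\left(h + H{\left(I{\left(R{\left(6,2 \right)} \right)},11 \right)}\right)^{2} = \left(i \sqrt{65} + 11\right)^{2} = \left(11 + i \sqrt{65}\right)^{2}$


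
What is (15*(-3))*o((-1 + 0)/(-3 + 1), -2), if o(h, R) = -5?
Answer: 225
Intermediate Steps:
(15*(-3))*o((-1 + 0)/(-3 + 1), -2) = (15*(-3))*(-5) = -45*(-5) = 225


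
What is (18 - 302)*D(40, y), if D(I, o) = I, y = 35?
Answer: -11360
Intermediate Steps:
(18 - 302)*D(40, y) = (18 - 302)*40 = -284*40 = -11360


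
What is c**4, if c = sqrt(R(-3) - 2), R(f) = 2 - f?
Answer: 9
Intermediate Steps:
c = sqrt(3) (c = sqrt((2 - 1*(-3)) - 2) = sqrt((2 + 3) - 2) = sqrt(5 - 2) = sqrt(3) ≈ 1.7320)
c**4 = (sqrt(3))**4 = 9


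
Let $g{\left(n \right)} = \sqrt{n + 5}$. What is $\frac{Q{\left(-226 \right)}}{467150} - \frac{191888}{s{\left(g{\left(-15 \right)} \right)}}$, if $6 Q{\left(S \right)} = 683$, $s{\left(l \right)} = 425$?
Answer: $- \frac{21513703397}{47649300} \approx -451.5$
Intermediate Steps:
$g{\left(n \right)} = \sqrt{5 + n}$
$Q{\left(S \right)} = \frac{683}{6}$ ($Q{\left(S \right)} = \frac{1}{6} \cdot 683 = \frac{683}{6}$)
$\frac{Q{\left(-226 \right)}}{467150} - \frac{191888}{s{\left(g{\left(-15 \right)} \right)}} = \frac{683}{6 \cdot 467150} - \frac{191888}{425} = \frac{683}{6} \cdot \frac{1}{467150} - \frac{191888}{425} = \frac{683}{2802900} - \frac{191888}{425} = - \frac{21513703397}{47649300}$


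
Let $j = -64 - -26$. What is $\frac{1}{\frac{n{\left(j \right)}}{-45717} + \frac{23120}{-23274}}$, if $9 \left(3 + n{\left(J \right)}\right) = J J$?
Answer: $- \frac{177336243}{176773567} \approx -1.0032$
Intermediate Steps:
$j = -38$ ($j = -64 + 26 = -38$)
$n{\left(J \right)} = -3 + \frac{J^{2}}{9}$ ($n{\left(J \right)} = -3 + \frac{J J}{9} = -3 + \frac{J^{2}}{9}$)
$\frac{1}{\frac{n{\left(j \right)}}{-45717} + \frac{23120}{-23274}} = \frac{1}{\frac{-3 + \frac{\left(-38\right)^{2}}{9}}{-45717} + \frac{23120}{-23274}} = \frac{1}{\left(-3 + \frac{1}{9} \cdot 1444\right) \left(- \frac{1}{45717}\right) + 23120 \left(- \frac{1}{23274}\right)} = \frac{1}{\left(-3 + \frac{1444}{9}\right) \left(- \frac{1}{45717}\right) - \frac{11560}{11637}} = \frac{1}{\frac{1417}{9} \left(- \frac{1}{45717}\right) - \frac{11560}{11637}} = \frac{1}{- \frac{1417}{411453} - \frac{11560}{11637}} = \frac{1}{- \frac{176773567}{177336243}} = - \frac{177336243}{176773567}$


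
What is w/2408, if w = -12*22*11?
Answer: -363/301 ≈ -1.2060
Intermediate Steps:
w = -2904 (w = -264*11 = -2904)
w/2408 = -2904/2408 = -2904*1/2408 = -363/301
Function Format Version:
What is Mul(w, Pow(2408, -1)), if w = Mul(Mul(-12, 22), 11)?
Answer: Rational(-363, 301) ≈ -1.2060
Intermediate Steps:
w = -2904 (w = Mul(-264, 11) = -2904)
Mul(w, Pow(2408, -1)) = Mul(-2904, Pow(2408, -1)) = Mul(-2904, Rational(1, 2408)) = Rational(-363, 301)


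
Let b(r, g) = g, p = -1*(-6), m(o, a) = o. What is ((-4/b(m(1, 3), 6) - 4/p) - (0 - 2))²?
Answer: 4/9 ≈ 0.44444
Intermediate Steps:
p = 6
((-4/b(m(1, 3), 6) - 4/p) - (0 - 2))² = ((-4/6 - 4/6) - (0 - 2))² = ((-4*⅙ - 4*⅙) - 1*(-2))² = ((-⅔ - ⅔) + 2)² = (-4/3 + 2)² = (⅔)² = 4/9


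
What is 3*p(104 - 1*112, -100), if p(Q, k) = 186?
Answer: 558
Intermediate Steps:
3*p(104 - 1*112, -100) = 3*186 = 558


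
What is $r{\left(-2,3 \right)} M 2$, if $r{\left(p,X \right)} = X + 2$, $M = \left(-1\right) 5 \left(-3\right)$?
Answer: $150$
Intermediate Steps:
$M = 15$ ($M = \left(-5\right) \left(-3\right) = 15$)
$r{\left(p,X \right)} = 2 + X$
$r{\left(-2,3 \right)} M 2 = \left(2 + 3\right) 15 \cdot 2 = 5 \cdot 15 \cdot 2 = 75 \cdot 2 = 150$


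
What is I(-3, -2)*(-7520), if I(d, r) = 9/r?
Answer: 33840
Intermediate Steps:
I(-3, -2)*(-7520) = (9/(-2))*(-7520) = (9*(-1/2))*(-7520) = -9/2*(-7520) = 33840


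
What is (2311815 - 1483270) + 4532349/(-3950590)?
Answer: 3273237059201/3950590 ≈ 8.2854e+5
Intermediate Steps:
(2311815 - 1483270) + 4532349/(-3950590) = 828545 + 4532349*(-1/3950590) = 828545 - 4532349/3950590 = 3273237059201/3950590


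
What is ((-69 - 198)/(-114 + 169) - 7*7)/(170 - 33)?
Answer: -2962/7535 ≈ -0.39310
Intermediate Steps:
((-69 - 198)/(-114 + 169) - 7*7)/(170 - 33) = (-267/55 - 49)/137 = (-267*1/55 - 49)*(1/137) = (-267/55 - 49)*(1/137) = -2962/55*1/137 = -2962/7535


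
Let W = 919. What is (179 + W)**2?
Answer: 1205604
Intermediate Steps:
(179 + W)**2 = (179 + 919)**2 = 1098**2 = 1205604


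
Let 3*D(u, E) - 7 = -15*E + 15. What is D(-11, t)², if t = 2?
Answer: 64/9 ≈ 7.1111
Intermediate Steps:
D(u, E) = 22/3 - 5*E (D(u, E) = 7/3 + (-15*E + 15)/3 = 7/3 + (15 - 15*E)/3 = 7/3 + (5 - 5*E) = 22/3 - 5*E)
D(-11, t)² = (22/3 - 5*2)² = (22/3 - 10)² = (-8/3)² = 64/9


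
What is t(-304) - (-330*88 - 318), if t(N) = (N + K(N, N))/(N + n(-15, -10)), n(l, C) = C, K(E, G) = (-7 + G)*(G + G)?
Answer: 4514814/157 ≈ 28757.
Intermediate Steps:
K(E, G) = 2*G*(-7 + G) (K(E, G) = (-7 + G)*(2*G) = 2*G*(-7 + G))
t(N) = (N + 2*N*(-7 + N))/(-10 + N) (t(N) = (N + 2*N*(-7 + N))/(N - 10) = (N + 2*N*(-7 + N))/(-10 + N))
t(-304) - (-330*88 - 318) = -304*(-13 + 2*(-304))/(-10 - 304) - (-330*88 - 318) = -304*(-13 - 608)/(-314) - (-29040 - 318) = -304*(-1/314)*(-621) - 1*(-29358) = -94392/157 + 29358 = 4514814/157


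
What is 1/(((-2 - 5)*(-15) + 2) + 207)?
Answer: 1/314 ≈ 0.0031847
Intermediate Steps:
1/(((-2 - 5)*(-15) + 2) + 207) = 1/((-7*(-15) + 2) + 207) = 1/((105 + 2) + 207) = 1/(107 + 207) = 1/314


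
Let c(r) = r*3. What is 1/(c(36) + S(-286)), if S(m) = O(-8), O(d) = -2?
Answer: 1/106 ≈ 0.0094340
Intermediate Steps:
c(r) = 3*r
S(m) = -2
1/(c(36) + S(-286)) = 1/(3*36 - 2) = 1/(108 - 2) = 1/106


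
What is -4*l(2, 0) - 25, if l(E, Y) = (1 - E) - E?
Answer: -13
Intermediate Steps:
l(E, Y) = 1 - 2*E
-4*l(2, 0) - 25 = -4*(1 - 2*2) - 25 = -4*(1 - 4) - 25 = -4*(-3) - 25 = 12 - 25 = -13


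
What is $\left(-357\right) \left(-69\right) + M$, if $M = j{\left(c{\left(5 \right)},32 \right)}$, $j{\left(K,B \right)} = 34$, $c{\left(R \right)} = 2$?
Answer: $24667$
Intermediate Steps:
$M = 34$
$\left(-357\right) \left(-69\right) + M = \left(-357\right) \left(-69\right) + 34 = 24633 + 34 = 24667$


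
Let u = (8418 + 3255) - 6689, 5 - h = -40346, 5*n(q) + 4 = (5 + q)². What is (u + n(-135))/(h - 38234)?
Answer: 41816/10585 ≈ 3.9505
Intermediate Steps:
n(q) = -⅘ + (5 + q)²/5
h = 40351 (h = 5 - 1*(-40346) = 5 + 40346 = 40351)
u = 4984 (u = 11673 - 6689 = 4984)
(u + n(-135))/(h - 38234) = (4984 + (-⅘ + (5 - 135)²/5))/(40351 - 38234) = (4984 + (-⅘ + (⅕)*(-130)²))/2117 = (4984 + (-⅘ + (⅕)*16900))*(1/2117) = (4984 + (-⅘ + 3380))*(1/2117) = (4984 + 16896/5)*(1/2117) = (41816/5)*(1/2117) = 41816/10585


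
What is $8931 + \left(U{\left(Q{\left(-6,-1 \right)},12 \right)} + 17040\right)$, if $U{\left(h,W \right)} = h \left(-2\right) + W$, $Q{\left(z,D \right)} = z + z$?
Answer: $26007$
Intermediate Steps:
$Q{\left(z,D \right)} = 2 z$
$U{\left(h,W \right)} = W - 2 h$ ($U{\left(h,W \right)} = - 2 h + W = W - 2 h$)
$8931 + \left(U{\left(Q{\left(-6,-1 \right)},12 \right)} + 17040\right) = 8931 + \left(\left(12 - 2 \cdot 2 \left(-6\right)\right) + 17040\right) = 8931 + \left(\left(12 - -24\right) + 17040\right) = 8931 + \left(\left(12 + 24\right) + 17040\right) = 8931 + \left(36 + 17040\right) = 8931 + 17076 = 26007$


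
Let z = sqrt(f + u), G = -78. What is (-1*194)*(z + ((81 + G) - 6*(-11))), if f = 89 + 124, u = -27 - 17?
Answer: -15908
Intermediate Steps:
u = -44
f = 213
z = 13 (z = sqrt(213 - 44) = sqrt(169) = 13)
(-1*194)*(z + ((81 + G) - 6*(-11))) = (-1*194)*(13 + ((81 - 78) - 6*(-11))) = -194*(13 + (3 + 66)) = -194*(13 + 69) = -194*82 = -15908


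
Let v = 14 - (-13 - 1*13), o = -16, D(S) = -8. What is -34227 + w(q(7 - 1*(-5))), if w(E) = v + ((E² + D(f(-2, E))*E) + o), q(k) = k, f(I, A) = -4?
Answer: -34155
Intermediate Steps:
v = 40 (v = 14 - (-13 - 13) = 14 - 1*(-26) = 14 + 26 = 40)
w(E) = 24 + E² - 8*E (w(E) = 40 + ((E² - 8*E) - 16) = 40 + (-16 + E² - 8*E) = 24 + E² - 8*E)
-34227 + w(q(7 - 1*(-5))) = -34227 + (24 + (7 - 1*(-5))² - 8*(7 - 1*(-5))) = -34227 + (24 + (7 + 5)² - 8*(7 + 5)) = -34227 + (24 + 12² - 8*12) = -34227 + (24 + 144 - 96) = -34227 + 72 = -34155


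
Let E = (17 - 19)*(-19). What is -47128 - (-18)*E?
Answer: -46444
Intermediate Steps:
E = 38 (E = -2*(-19) = 38)
-47128 - (-18)*E = -47128 - (-18)*38 = -47128 - 1*(-684) = -47128 + 684 = -46444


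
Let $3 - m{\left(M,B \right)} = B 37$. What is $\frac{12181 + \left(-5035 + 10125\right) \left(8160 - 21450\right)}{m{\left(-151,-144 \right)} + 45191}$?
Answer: $- \frac{67633919}{50522} \approx -1338.7$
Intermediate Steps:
$m{\left(M,B \right)} = 3 - 37 B$ ($m{\left(M,B \right)} = 3 - B 37 = 3 - 37 B$)
$\frac{12181 + \left(-5035 + 10125\right) \left(8160 - 21450\right)}{m{\left(-151,-144 \right)} + 45191} = \frac{12181 + \left(-5035 + 10125\right) \left(8160 - 21450\right)}{\left(3 - -5328\right) + 45191} = \frac{12181 + 5090 \left(-13290\right)}{\left(3 + 5328\right) + 45191} = \frac{12181 - 67646100}{5331 + 45191} = - \frac{67633919}{50522}$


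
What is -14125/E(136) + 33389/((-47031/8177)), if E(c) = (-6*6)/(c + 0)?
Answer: 6709813691/141093 ≈ 47556.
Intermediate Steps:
E(c) = -36/c
-14125/E(136) + 33389/((-47031/8177)) = -14125/((-36/136)) + 33389/((-47031/8177)) = -14125/((-36*1/136)) + 33389/((-47031*1/8177)) = -14125/(-9/34) + 33389/(-47031/8177) = -14125*(-34/9) + 33389*(-8177/47031) = 480250/9 - 273021853/47031 = 6709813691/141093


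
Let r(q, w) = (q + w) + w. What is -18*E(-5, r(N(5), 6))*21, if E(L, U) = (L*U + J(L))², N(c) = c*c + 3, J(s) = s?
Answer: -15885450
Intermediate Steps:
N(c) = 3 + c² (N(c) = c² + 3 = 3 + c²)
r(q, w) = q + 2*w
E(L, U) = (L + L*U)² (E(L, U) = (L*U + L)² = (L + L*U)²)
-18*E(-5, r(N(5), 6))*21 = -18*(-5)²*(1 + ((3 + 5²) + 2*6))²*21 = -450*(1 + ((3 + 25) + 12))²*21 = -450*(1 + (28 + 12))²*21 = -450*(1 + 40)²*21 = -450*41²*21 = -450*1681*21 = -18*42025*21 = -756450*21 = -15885450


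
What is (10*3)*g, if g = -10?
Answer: -300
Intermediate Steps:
(10*3)*g = (10*3)*(-10) = 30*(-10) = -300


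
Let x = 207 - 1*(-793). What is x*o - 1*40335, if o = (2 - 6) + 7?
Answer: -37335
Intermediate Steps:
o = 3 (o = -4 + 7 = 3)
x = 1000 (x = 207 + 793 = 1000)
x*o - 1*40335 = 1000*3 - 1*40335 = 3000 - 40335 = -37335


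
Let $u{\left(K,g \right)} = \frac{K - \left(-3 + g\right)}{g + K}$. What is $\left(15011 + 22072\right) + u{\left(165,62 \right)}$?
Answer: $\frac{8417947}{227} \approx 37083.0$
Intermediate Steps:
$u{\left(K,g \right)} = \frac{3 + K - g}{K + g}$
$\left(15011 + 22072\right) + u{\left(165,62 \right)} = \left(15011 + 22072\right) + \frac{3 + 165 - 62}{165 + 62} = 37083 + \frac{3 + 165 - 62}{227} = 37083 + \frac{1}{227} \cdot 106 = 37083 + \frac{106}{227} = \frac{8417947}{227}$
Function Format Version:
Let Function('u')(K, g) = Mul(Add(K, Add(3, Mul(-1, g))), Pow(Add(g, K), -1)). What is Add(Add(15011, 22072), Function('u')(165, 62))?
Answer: Rational(8417947, 227) ≈ 37083.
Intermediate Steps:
Function('u')(K, g) = Mul(Pow(Add(K, g), -1), Add(3, K, Mul(-1, g))) (Function('u')(K, g) = Mul(Add(3, K, Mul(-1, g)), Pow(Add(K, g), -1)) = Mul(Pow(Add(K, g), -1), Add(3, K, Mul(-1, g))))
Add(Add(15011, 22072), Function('u')(165, 62)) = Add(Add(15011, 22072), Mul(Pow(Add(165, 62), -1), Add(3, 165, Mul(-1, 62)))) = Add(37083, Mul(Pow(227, -1), Add(3, 165, -62))) = Add(37083, Mul(Rational(1, 227), 106)) = Add(37083, Rational(106, 227)) = Rational(8417947, 227)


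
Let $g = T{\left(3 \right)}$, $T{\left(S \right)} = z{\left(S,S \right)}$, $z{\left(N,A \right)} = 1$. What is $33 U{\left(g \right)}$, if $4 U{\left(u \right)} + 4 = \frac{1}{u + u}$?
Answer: $- \frac{231}{8} \approx -28.875$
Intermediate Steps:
$T{\left(S \right)} = 1$
$g = 1$
$U{\left(u \right)} = -1 + \frac{1}{8 u}$ ($U{\left(u \right)} = -1 + \frac{1}{4 \left(u + u\right)} = -1 + \frac{1}{4 \cdot 2 u} = -1 + \frac{\frac{1}{2} \frac{1}{u}}{4} = -1 + \frac{1}{8 u}$)
$33 U{\left(g \right)} = 33 \frac{\frac{1}{8} - 1}{1} = 33 \cdot 1 \left(\frac{1}{8} - 1\right) = 33 \cdot 1 \left(- \frac{7}{8}\right) = 33 \left(- \frac{7}{8}\right) = - \frac{231}{8}$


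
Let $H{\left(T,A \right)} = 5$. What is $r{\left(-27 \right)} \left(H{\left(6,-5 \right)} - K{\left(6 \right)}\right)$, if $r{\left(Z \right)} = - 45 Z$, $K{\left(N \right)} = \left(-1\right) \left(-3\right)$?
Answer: $2430$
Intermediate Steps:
$K{\left(N \right)} = 3$
$r{\left(-27 \right)} \left(H{\left(6,-5 \right)} - K{\left(6 \right)}\right) = \left(-45\right) \left(-27\right) \left(5 - 3\right) = 1215 \left(5 - 3\right) = 1215 \cdot 2 = 2430$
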